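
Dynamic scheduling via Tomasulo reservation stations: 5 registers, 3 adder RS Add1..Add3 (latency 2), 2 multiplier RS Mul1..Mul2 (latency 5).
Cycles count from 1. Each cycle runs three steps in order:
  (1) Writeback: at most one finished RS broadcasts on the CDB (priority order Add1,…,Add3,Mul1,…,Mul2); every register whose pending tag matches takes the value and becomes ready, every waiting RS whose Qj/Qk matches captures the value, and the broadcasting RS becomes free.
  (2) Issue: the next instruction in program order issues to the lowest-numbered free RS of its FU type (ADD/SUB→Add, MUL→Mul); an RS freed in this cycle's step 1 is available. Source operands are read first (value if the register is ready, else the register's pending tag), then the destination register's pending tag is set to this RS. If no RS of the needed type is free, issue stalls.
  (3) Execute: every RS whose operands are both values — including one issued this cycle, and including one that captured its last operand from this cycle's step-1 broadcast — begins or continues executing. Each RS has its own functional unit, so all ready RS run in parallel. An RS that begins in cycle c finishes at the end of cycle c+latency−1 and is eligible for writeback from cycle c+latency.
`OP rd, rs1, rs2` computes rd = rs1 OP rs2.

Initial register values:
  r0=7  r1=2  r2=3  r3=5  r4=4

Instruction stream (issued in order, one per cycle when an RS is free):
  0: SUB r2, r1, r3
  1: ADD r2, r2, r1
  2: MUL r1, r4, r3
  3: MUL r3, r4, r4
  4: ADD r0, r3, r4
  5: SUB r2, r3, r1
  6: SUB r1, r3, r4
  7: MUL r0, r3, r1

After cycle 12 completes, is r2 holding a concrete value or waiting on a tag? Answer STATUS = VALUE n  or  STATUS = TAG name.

STATUS = VALUE -4

  c1: issue SUB r2<-Add1  regs: r0:7,r1:2,r2:Add1,r3:5,r4:4
  c2: issue ADD r2<-Add2  regs: r0:7,r1:2,r2:Add2,r3:5,r4:4
  c3: CDB Add1=-3; issue MUL r1<-Mul1  regs: r0:7,r1:Mul1,r2:Add2,r3:5,r4:4
  c4: issue MUL r3<-Mul2  regs: r0:7,r1:Mul1,r2:Add2,r3:Mul2,r4:4
  c5: CDB Add2=-1; issue ADD r0<-Add1  regs: r0:Add1,r1:Mul1,r2:-1,r3:Mul2,r4:4
  c6: issue SUB r2<-Add2  regs: r0:Add1,r1:Mul1,r2:Add2,r3:Mul2,r4:4
  c7: issue SUB r1<-Add3  regs: r0:Add1,r1:Add3,r2:Add2,r3:Mul2,r4:4
  c8: CDB Mul1=20; issue MUL r0<-Mul1  regs: r0:Mul1,r1:Add3,r2:Add2,r3:Mul2,r4:4
  c9: CDB Mul2=16  regs: r0:Mul1,r1:Add3,r2:Add2,r3:16,r4:4
  c10: -  regs: r0:Mul1,r1:Add3,r2:Add2,r3:16,r4:4
  c11: CDB Add1=20  regs: r0:Mul1,r1:Add3,r2:Add2,r3:16,r4:4
  c12: CDB Add2=-4  regs: r0:Mul1,r1:Add3,r2:-4,r3:16,r4:4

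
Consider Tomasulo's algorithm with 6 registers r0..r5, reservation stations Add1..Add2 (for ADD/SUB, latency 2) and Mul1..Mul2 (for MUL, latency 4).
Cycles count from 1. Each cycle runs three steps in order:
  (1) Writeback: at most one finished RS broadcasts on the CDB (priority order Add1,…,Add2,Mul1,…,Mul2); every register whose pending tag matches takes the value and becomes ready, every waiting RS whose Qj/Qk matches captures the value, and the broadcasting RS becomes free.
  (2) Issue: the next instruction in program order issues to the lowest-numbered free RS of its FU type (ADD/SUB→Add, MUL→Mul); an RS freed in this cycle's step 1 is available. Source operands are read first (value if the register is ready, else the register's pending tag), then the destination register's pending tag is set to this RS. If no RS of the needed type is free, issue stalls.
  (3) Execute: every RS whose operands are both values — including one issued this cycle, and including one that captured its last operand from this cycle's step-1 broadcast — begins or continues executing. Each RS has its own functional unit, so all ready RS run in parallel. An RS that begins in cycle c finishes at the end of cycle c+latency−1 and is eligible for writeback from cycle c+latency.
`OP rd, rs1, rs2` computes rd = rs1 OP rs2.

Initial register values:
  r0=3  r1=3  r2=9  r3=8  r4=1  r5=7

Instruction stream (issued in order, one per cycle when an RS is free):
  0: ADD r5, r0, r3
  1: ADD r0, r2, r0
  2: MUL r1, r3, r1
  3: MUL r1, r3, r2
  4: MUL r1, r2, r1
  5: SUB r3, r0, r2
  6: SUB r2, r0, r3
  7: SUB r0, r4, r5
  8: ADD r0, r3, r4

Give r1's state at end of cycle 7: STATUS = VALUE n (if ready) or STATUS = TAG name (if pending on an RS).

  c1: issue ADD r5<-Add1  regs: r0:3,r1:3,r2:9,r3:8,r4:1,r5:Add1
  c2: issue ADD r0<-Add2  regs: r0:Add2,r1:3,r2:9,r3:8,r4:1,r5:Add1
  c3: CDB Add1=11; issue MUL r1<-Mul1  regs: r0:Add2,r1:Mul1,r2:9,r3:8,r4:1,r5:11
  c4: CDB Add2=12; issue MUL r1<-Mul2  regs: r0:12,r1:Mul2,r2:9,r3:8,r4:1,r5:11
  c5: stall  regs: r0:12,r1:Mul2,r2:9,r3:8,r4:1,r5:11
  c6: stall  regs: r0:12,r1:Mul2,r2:9,r3:8,r4:1,r5:11
  c7: CDB Mul1=24; issue MUL r1<-Mul1  regs: r0:12,r1:Mul1,r2:9,r3:8,r4:1,r5:11

STATUS = TAG Mul1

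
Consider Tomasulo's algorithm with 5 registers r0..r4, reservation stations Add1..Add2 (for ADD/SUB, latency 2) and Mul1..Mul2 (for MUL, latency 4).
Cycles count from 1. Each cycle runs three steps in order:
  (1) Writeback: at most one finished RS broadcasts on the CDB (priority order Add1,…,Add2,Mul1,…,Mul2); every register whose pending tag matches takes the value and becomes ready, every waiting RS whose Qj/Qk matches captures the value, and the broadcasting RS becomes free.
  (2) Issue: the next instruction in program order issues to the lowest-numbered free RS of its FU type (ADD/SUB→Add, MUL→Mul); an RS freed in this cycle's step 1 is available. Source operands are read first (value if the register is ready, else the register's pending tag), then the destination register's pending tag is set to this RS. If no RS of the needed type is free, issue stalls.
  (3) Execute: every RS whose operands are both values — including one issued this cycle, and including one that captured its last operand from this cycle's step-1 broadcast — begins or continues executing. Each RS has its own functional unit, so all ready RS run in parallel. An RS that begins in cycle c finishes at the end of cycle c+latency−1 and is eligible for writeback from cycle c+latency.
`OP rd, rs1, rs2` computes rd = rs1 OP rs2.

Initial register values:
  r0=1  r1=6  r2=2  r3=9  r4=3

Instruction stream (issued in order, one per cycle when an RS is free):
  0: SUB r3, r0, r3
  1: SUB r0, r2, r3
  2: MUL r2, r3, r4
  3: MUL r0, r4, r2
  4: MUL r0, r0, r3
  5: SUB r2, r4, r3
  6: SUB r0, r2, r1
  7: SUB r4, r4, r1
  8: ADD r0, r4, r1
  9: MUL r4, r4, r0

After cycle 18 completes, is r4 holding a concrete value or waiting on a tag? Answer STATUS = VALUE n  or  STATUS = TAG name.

STATUS = VALUE -9

c1: issue SUB r3<-Add1 | r0:1,r1:6,r2:2,r3:Add1,r4:3
c2: issue SUB r0<-Add2 | r0:Add2,r1:6,r2:2,r3:Add1,r4:3
c3: CDB Add1=-8; issue MUL r2<-Mul1 | r0:Add2,r1:6,r2:Mul1,r3:-8,r4:3
c4: issue MUL r0<-Mul2 | r0:Mul2,r1:6,r2:Mul1,r3:-8,r4:3
c5: CDB Add2=10; stall | r0:Mul2,r1:6,r2:Mul1,r3:-8,r4:3
c6: stall | r0:Mul2,r1:6,r2:Mul1,r3:-8,r4:3
c7: CDB Mul1=-24; issue MUL r0<-Mul1 | r0:Mul1,r1:6,r2:-24,r3:-8,r4:3
c8: issue SUB r2<-Add1 | r0:Mul1,r1:6,r2:Add1,r3:-8,r4:3
c9: issue SUB r0<-Add2 | r0:Add2,r1:6,r2:Add1,r3:-8,r4:3
c10: CDB Add1=11; issue SUB r4<-Add1 | r0:Add2,r1:6,r2:11,r3:-8,r4:Add1
c11: CDB Mul2=-72; stall | r0:Add2,r1:6,r2:11,r3:-8,r4:Add1
c12: CDB Add1=-3; issue ADD r0<-Add1 | r0:Add1,r1:6,r2:11,r3:-8,r4:-3
c13: CDB Add2=5; issue MUL r4<-Mul2 | r0:Add1,r1:6,r2:11,r3:-8,r4:Mul2
c14: CDB Add1=3 | r0:3,r1:6,r2:11,r3:-8,r4:Mul2
c15: CDB Mul1=576 | r0:3,r1:6,r2:11,r3:-8,r4:Mul2
c16: - | r0:3,r1:6,r2:11,r3:-8,r4:Mul2
c17: - | r0:3,r1:6,r2:11,r3:-8,r4:Mul2
c18: CDB Mul2=-9 | r0:3,r1:6,r2:11,r3:-8,r4:-9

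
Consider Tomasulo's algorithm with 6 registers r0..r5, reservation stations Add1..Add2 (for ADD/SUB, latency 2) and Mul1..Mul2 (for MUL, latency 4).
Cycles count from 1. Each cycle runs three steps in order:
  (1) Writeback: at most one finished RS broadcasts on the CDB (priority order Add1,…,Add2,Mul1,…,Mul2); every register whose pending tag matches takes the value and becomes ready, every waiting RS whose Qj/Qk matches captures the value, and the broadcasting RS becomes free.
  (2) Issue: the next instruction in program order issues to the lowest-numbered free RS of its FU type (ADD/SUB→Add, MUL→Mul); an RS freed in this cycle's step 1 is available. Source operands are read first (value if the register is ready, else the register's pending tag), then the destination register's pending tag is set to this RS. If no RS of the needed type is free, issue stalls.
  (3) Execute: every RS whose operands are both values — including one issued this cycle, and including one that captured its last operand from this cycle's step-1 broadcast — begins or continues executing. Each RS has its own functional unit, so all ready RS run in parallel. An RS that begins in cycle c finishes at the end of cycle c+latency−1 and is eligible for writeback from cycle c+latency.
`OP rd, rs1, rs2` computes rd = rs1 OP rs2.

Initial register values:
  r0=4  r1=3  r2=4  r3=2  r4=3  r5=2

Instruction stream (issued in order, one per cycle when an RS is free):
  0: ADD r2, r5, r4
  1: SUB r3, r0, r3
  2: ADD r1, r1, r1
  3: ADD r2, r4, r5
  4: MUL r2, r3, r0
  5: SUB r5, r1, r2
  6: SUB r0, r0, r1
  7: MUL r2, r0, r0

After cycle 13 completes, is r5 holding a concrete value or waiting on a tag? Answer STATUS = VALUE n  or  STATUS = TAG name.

cycle 1: issue ADD r2<-Add1 // r0:4,r1:3,r2:Add1,r3:2,r4:3,r5:2
cycle 2: issue SUB r3<-Add2 // r0:4,r1:3,r2:Add1,r3:Add2,r4:3,r5:2
cycle 3: CDB Add1=5; issue ADD r1<-Add1 // r0:4,r1:Add1,r2:5,r3:Add2,r4:3,r5:2
cycle 4: CDB Add2=2; issue ADD r2<-Add2 // r0:4,r1:Add1,r2:Add2,r3:2,r4:3,r5:2
cycle 5: CDB Add1=6; issue MUL r2<-Mul1 // r0:4,r1:6,r2:Mul1,r3:2,r4:3,r5:2
cycle 6: CDB Add2=5; issue SUB r5<-Add1 // r0:4,r1:6,r2:Mul1,r3:2,r4:3,r5:Add1
cycle 7: issue SUB r0<-Add2 // r0:Add2,r1:6,r2:Mul1,r3:2,r4:3,r5:Add1
cycle 8: issue MUL r2<-Mul2 // r0:Add2,r1:6,r2:Mul2,r3:2,r4:3,r5:Add1
cycle 9: CDB Add2=-2 // r0:-2,r1:6,r2:Mul2,r3:2,r4:3,r5:Add1
cycle 10: CDB Mul1=8 // r0:-2,r1:6,r2:Mul2,r3:2,r4:3,r5:Add1
cycle 11: - // r0:-2,r1:6,r2:Mul2,r3:2,r4:3,r5:Add1
cycle 12: CDB Add1=-2 // r0:-2,r1:6,r2:Mul2,r3:2,r4:3,r5:-2
cycle 13: CDB Mul2=4 // r0:-2,r1:6,r2:4,r3:2,r4:3,r5:-2

STATUS = VALUE -2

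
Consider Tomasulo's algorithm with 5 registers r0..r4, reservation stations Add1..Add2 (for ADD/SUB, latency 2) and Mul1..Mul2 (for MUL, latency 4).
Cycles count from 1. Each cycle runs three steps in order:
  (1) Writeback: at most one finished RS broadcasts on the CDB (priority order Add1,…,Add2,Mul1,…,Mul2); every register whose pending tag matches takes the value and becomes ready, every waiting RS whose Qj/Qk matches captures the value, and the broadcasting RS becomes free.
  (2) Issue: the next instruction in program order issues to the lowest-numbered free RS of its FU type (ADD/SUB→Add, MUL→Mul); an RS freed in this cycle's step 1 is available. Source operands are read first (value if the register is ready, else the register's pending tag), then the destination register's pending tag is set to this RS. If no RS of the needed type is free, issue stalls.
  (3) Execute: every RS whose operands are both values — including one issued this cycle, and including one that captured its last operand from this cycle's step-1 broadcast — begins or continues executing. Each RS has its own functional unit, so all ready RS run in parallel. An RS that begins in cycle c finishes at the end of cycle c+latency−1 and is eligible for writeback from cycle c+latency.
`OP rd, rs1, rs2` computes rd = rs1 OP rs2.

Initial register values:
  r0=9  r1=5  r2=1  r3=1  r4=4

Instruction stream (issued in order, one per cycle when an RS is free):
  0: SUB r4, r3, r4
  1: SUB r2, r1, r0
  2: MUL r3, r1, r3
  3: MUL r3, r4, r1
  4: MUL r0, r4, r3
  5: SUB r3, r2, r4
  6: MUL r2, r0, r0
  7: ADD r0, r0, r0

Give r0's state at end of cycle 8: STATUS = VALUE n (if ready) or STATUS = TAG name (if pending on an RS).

cycle 1: issue SUB r4<-Add1 // r0:9,r1:5,r2:1,r3:1,r4:Add1
cycle 2: issue SUB r2<-Add2 // r0:9,r1:5,r2:Add2,r3:1,r4:Add1
cycle 3: CDB Add1=-3; issue MUL r3<-Mul1 // r0:9,r1:5,r2:Add2,r3:Mul1,r4:-3
cycle 4: CDB Add2=-4; issue MUL r3<-Mul2 // r0:9,r1:5,r2:-4,r3:Mul2,r4:-3
cycle 5: stall // r0:9,r1:5,r2:-4,r3:Mul2,r4:-3
cycle 6: stall // r0:9,r1:5,r2:-4,r3:Mul2,r4:-3
cycle 7: CDB Mul1=5; issue MUL r0<-Mul1 // r0:Mul1,r1:5,r2:-4,r3:Mul2,r4:-3
cycle 8: CDB Mul2=-15; issue SUB r3<-Add1 // r0:Mul1,r1:5,r2:-4,r3:Add1,r4:-3

STATUS = TAG Mul1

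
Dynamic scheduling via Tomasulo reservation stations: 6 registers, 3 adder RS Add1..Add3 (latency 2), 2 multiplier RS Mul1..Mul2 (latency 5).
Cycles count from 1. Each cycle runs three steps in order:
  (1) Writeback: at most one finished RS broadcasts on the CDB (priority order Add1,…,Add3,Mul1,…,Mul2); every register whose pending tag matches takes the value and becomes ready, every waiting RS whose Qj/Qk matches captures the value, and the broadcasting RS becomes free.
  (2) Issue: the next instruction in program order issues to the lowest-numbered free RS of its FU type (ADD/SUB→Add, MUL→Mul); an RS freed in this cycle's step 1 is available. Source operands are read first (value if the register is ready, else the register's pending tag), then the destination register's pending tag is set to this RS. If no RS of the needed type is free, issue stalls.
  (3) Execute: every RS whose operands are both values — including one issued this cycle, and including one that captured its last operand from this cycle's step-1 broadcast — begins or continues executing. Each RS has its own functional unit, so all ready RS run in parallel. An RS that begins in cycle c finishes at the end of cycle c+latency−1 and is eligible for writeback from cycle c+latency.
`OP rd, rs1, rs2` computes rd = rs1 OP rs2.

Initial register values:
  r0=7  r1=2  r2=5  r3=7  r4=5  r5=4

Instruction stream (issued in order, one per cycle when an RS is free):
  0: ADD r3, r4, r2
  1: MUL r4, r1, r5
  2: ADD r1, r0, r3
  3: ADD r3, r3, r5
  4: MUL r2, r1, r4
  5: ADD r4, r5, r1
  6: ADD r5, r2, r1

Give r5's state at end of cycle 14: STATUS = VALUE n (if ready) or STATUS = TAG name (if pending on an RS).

STATUS = VALUE 153

cycle 1: issue ADD r3<-Add1 // r0:7,r1:2,r2:5,r3:Add1,r4:5,r5:4
cycle 2: issue MUL r4<-Mul1 // r0:7,r1:2,r2:5,r3:Add1,r4:Mul1,r5:4
cycle 3: CDB Add1=10; issue ADD r1<-Add1 // r0:7,r1:Add1,r2:5,r3:10,r4:Mul1,r5:4
cycle 4: issue ADD r3<-Add2 // r0:7,r1:Add1,r2:5,r3:Add2,r4:Mul1,r5:4
cycle 5: CDB Add1=17; issue MUL r2<-Mul2 // r0:7,r1:17,r2:Mul2,r3:Add2,r4:Mul1,r5:4
cycle 6: CDB Add2=14; issue ADD r4<-Add1 // r0:7,r1:17,r2:Mul2,r3:14,r4:Add1,r5:4
cycle 7: CDB Mul1=8; issue ADD r5<-Add2 // r0:7,r1:17,r2:Mul2,r3:14,r4:Add1,r5:Add2
cycle 8: CDB Add1=21 // r0:7,r1:17,r2:Mul2,r3:14,r4:21,r5:Add2
cycle 9: - // r0:7,r1:17,r2:Mul2,r3:14,r4:21,r5:Add2
cycle 10: - // r0:7,r1:17,r2:Mul2,r3:14,r4:21,r5:Add2
cycle 11: - // r0:7,r1:17,r2:Mul2,r3:14,r4:21,r5:Add2
cycle 12: CDB Mul2=136 // r0:7,r1:17,r2:136,r3:14,r4:21,r5:Add2
cycle 13: - // r0:7,r1:17,r2:136,r3:14,r4:21,r5:Add2
cycle 14: CDB Add2=153 // r0:7,r1:17,r2:136,r3:14,r4:21,r5:153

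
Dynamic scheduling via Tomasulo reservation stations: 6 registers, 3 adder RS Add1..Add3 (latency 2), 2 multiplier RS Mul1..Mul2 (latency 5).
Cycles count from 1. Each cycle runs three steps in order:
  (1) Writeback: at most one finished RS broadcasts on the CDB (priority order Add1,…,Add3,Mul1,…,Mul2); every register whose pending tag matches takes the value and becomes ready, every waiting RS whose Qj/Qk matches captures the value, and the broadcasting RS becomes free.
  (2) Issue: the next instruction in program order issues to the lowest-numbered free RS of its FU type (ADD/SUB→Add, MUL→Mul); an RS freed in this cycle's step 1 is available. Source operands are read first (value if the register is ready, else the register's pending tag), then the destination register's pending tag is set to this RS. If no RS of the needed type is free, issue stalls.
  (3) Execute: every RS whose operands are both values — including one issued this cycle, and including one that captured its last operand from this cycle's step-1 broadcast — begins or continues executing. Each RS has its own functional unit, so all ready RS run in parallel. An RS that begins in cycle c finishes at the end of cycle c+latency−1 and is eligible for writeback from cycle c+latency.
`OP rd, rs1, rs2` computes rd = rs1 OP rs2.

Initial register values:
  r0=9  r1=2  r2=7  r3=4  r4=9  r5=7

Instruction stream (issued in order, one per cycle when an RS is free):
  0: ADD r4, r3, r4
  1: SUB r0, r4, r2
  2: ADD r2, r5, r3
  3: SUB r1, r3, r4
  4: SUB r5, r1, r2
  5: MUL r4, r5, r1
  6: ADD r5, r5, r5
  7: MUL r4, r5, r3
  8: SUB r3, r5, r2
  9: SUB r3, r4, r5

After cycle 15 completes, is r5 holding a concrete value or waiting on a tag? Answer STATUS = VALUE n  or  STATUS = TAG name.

STATUS = VALUE -40

  c1: issue ADD r4<-Add1  regs: r0:9,r1:2,r2:7,r3:4,r4:Add1,r5:7
  c2: issue SUB r0<-Add2  regs: r0:Add2,r1:2,r2:7,r3:4,r4:Add1,r5:7
  c3: CDB Add1=13; issue ADD r2<-Add1  regs: r0:Add2,r1:2,r2:Add1,r3:4,r4:13,r5:7
  c4: issue SUB r1<-Add3  regs: r0:Add2,r1:Add3,r2:Add1,r3:4,r4:13,r5:7
  c5: CDB Add1=11; issue SUB r5<-Add1  regs: r0:Add2,r1:Add3,r2:11,r3:4,r4:13,r5:Add1
  c6: CDB Add2=6; issue MUL r4<-Mul1  regs: r0:6,r1:Add3,r2:11,r3:4,r4:Mul1,r5:Add1
  c7: CDB Add3=-9; issue ADD r5<-Add2  regs: r0:6,r1:-9,r2:11,r3:4,r4:Mul1,r5:Add2
  c8: issue MUL r4<-Mul2  regs: r0:6,r1:-9,r2:11,r3:4,r4:Mul2,r5:Add2
  c9: CDB Add1=-20; issue SUB r3<-Add1  regs: r0:6,r1:-9,r2:11,r3:Add1,r4:Mul2,r5:Add2
  c10: issue SUB r3<-Add3  regs: r0:6,r1:-9,r2:11,r3:Add3,r4:Mul2,r5:Add2
  c11: CDB Add2=-40  regs: r0:6,r1:-9,r2:11,r3:Add3,r4:Mul2,r5:-40
  c12: -  regs: r0:6,r1:-9,r2:11,r3:Add3,r4:Mul2,r5:-40
  c13: CDB Add1=-51  regs: r0:6,r1:-9,r2:11,r3:Add3,r4:Mul2,r5:-40
  c14: CDB Mul1=180  regs: r0:6,r1:-9,r2:11,r3:Add3,r4:Mul2,r5:-40
  c15: -  regs: r0:6,r1:-9,r2:11,r3:Add3,r4:Mul2,r5:-40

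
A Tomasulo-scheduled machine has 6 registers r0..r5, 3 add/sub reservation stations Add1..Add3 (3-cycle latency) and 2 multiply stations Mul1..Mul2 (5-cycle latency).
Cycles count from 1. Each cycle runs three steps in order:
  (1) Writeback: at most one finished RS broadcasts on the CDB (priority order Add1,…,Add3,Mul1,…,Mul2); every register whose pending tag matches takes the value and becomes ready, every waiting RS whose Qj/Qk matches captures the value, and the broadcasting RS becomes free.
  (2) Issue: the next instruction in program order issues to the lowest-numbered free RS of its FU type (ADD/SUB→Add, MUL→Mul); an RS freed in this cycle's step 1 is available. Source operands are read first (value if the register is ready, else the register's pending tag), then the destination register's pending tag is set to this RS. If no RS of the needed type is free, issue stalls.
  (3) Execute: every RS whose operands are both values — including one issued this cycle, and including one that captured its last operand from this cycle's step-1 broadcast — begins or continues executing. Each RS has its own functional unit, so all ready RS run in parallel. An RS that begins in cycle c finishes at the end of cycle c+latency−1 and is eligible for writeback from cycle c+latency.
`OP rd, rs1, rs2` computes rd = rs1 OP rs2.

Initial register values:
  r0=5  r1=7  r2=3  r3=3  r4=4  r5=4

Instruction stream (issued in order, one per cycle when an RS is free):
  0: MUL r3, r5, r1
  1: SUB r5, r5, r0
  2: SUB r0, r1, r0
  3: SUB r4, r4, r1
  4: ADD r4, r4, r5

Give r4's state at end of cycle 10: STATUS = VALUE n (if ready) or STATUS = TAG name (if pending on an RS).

c1: issue MUL r3<-Mul1 | r0:5,r1:7,r2:3,r3:Mul1,r4:4,r5:4
c2: issue SUB r5<-Add1 | r0:5,r1:7,r2:3,r3:Mul1,r4:4,r5:Add1
c3: issue SUB r0<-Add2 | r0:Add2,r1:7,r2:3,r3:Mul1,r4:4,r5:Add1
c4: issue SUB r4<-Add3 | r0:Add2,r1:7,r2:3,r3:Mul1,r4:Add3,r5:Add1
c5: CDB Add1=-1; issue ADD r4<-Add1 | r0:Add2,r1:7,r2:3,r3:Mul1,r4:Add1,r5:-1
c6: CDB Add2=2 | r0:2,r1:7,r2:3,r3:Mul1,r4:Add1,r5:-1
c7: CDB Add3=-3 | r0:2,r1:7,r2:3,r3:Mul1,r4:Add1,r5:-1
c8: CDB Mul1=28 | r0:2,r1:7,r2:3,r3:28,r4:Add1,r5:-1
c9: - | r0:2,r1:7,r2:3,r3:28,r4:Add1,r5:-1
c10: CDB Add1=-4 | r0:2,r1:7,r2:3,r3:28,r4:-4,r5:-1

STATUS = VALUE -4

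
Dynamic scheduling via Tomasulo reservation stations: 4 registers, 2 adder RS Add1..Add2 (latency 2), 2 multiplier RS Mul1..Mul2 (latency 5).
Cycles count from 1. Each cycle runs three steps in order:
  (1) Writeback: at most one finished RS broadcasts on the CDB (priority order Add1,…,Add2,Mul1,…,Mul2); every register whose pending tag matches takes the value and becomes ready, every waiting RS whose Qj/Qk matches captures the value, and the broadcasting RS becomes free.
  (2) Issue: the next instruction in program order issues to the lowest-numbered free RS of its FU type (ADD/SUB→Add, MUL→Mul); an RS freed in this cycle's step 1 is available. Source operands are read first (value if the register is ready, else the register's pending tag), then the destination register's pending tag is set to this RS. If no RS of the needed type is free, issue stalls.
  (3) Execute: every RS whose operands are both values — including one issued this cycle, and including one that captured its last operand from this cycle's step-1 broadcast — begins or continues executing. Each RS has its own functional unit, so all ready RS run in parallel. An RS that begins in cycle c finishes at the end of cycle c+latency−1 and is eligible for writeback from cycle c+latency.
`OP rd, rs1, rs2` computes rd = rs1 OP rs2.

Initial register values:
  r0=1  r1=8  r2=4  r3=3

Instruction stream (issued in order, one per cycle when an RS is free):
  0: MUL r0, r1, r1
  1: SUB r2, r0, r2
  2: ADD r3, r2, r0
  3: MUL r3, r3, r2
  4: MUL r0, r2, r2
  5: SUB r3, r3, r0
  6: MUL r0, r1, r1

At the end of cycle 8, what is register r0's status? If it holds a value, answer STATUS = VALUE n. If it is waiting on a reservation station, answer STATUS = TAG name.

c1: issue MUL r0<-Mul1 | r0:Mul1,r1:8,r2:4,r3:3
c2: issue SUB r2<-Add1 | r0:Mul1,r1:8,r2:Add1,r3:3
c3: issue ADD r3<-Add2 | r0:Mul1,r1:8,r2:Add1,r3:Add2
c4: issue MUL r3<-Mul2 | r0:Mul1,r1:8,r2:Add1,r3:Mul2
c5: stall | r0:Mul1,r1:8,r2:Add1,r3:Mul2
c6: CDB Mul1=64; issue MUL r0<-Mul1 | r0:Mul1,r1:8,r2:Add1,r3:Mul2
c7: stall | r0:Mul1,r1:8,r2:Add1,r3:Mul2
c8: CDB Add1=60; issue SUB r3<-Add1 | r0:Mul1,r1:8,r2:60,r3:Add1

STATUS = TAG Mul1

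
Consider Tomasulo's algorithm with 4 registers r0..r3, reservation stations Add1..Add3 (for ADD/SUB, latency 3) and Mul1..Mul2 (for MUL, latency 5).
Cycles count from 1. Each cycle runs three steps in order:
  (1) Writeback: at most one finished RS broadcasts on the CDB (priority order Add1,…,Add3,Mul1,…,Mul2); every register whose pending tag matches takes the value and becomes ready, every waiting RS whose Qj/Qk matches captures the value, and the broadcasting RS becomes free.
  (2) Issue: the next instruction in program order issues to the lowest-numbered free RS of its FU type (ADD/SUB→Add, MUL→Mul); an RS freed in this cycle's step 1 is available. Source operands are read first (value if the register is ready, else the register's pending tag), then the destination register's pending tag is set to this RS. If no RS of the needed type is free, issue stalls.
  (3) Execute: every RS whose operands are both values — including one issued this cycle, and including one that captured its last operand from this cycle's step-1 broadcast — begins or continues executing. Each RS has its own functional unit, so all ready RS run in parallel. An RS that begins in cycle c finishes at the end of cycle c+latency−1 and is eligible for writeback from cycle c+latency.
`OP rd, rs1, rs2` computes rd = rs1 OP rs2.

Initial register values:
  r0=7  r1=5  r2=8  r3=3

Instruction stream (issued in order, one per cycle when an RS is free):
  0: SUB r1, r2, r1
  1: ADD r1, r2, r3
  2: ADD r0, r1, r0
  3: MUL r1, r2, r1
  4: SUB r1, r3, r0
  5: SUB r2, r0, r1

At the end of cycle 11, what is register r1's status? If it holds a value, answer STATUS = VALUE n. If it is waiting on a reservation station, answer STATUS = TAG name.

STATUS = VALUE -15

  c1: issue SUB r1<-Add1  regs: r0:7,r1:Add1,r2:8,r3:3
  c2: issue ADD r1<-Add2  regs: r0:7,r1:Add2,r2:8,r3:3
  c3: issue ADD r0<-Add3  regs: r0:Add3,r1:Add2,r2:8,r3:3
  c4: CDB Add1=3; issue MUL r1<-Mul1  regs: r0:Add3,r1:Mul1,r2:8,r3:3
  c5: CDB Add2=11; issue SUB r1<-Add1  regs: r0:Add3,r1:Add1,r2:8,r3:3
  c6: issue SUB r2<-Add2  regs: r0:Add3,r1:Add1,r2:Add2,r3:3
  c7: -  regs: r0:Add3,r1:Add1,r2:Add2,r3:3
  c8: CDB Add3=18  regs: r0:18,r1:Add1,r2:Add2,r3:3
  c9: -  regs: r0:18,r1:Add1,r2:Add2,r3:3
  c10: CDB Mul1=88  regs: r0:18,r1:Add1,r2:Add2,r3:3
  c11: CDB Add1=-15  regs: r0:18,r1:-15,r2:Add2,r3:3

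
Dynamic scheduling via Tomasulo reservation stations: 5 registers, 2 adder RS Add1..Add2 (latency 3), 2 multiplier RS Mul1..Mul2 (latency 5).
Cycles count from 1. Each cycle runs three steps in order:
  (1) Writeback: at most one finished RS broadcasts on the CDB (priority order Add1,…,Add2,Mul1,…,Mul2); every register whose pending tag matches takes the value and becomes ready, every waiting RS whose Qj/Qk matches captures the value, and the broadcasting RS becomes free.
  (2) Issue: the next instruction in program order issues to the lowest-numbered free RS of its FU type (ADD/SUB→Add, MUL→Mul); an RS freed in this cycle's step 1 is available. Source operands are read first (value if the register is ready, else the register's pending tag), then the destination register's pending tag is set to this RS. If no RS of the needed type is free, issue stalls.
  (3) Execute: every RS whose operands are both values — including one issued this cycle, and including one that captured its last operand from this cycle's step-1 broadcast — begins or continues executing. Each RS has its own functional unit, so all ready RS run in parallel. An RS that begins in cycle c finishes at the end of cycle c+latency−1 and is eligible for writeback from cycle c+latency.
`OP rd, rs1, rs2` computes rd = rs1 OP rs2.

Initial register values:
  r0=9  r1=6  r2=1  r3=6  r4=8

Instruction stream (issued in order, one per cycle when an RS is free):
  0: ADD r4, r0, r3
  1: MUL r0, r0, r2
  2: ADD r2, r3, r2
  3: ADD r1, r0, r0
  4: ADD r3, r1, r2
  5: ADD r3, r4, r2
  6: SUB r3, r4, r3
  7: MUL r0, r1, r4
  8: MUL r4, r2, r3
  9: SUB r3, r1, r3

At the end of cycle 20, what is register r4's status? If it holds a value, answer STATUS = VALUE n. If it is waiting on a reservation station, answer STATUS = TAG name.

  c1: issue ADD r4<-Add1  regs: r0:9,r1:6,r2:1,r3:6,r4:Add1
  c2: issue MUL r0<-Mul1  regs: r0:Mul1,r1:6,r2:1,r3:6,r4:Add1
  c3: issue ADD r2<-Add2  regs: r0:Mul1,r1:6,r2:Add2,r3:6,r4:Add1
  c4: CDB Add1=15; issue ADD r1<-Add1  regs: r0:Mul1,r1:Add1,r2:Add2,r3:6,r4:15
  c5: stall  regs: r0:Mul1,r1:Add1,r2:Add2,r3:6,r4:15
  c6: CDB Add2=7; issue ADD r3<-Add2  regs: r0:Mul1,r1:Add1,r2:7,r3:Add2,r4:15
  c7: CDB Mul1=9; stall  regs: r0:9,r1:Add1,r2:7,r3:Add2,r4:15
  c8: stall  regs: r0:9,r1:Add1,r2:7,r3:Add2,r4:15
  c9: stall  regs: r0:9,r1:Add1,r2:7,r3:Add2,r4:15
  c10: CDB Add1=18; issue ADD r3<-Add1  regs: r0:9,r1:18,r2:7,r3:Add1,r4:15
  c11: stall  regs: r0:9,r1:18,r2:7,r3:Add1,r4:15
  c12: stall  regs: r0:9,r1:18,r2:7,r3:Add1,r4:15
  c13: CDB Add1=22; issue SUB r3<-Add1  regs: r0:9,r1:18,r2:7,r3:Add1,r4:15
  c14: CDB Add2=25; issue MUL r0<-Mul1  regs: r0:Mul1,r1:18,r2:7,r3:Add1,r4:15
  c15: issue MUL r4<-Mul2  regs: r0:Mul1,r1:18,r2:7,r3:Add1,r4:Mul2
  c16: CDB Add1=-7; issue SUB r3<-Add1  regs: r0:Mul1,r1:18,r2:7,r3:Add1,r4:Mul2
  c17: -  regs: r0:Mul1,r1:18,r2:7,r3:Add1,r4:Mul2
  c18: -  regs: r0:Mul1,r1:18,r2:7,r3:Add1,r4:Mul2
  c19: CDB Add1=25  regs: r0:Mul1,r1:18,r2:7,r3:25,r4:Mul2
  c20: CDB Mul1=270  regs: r0:270,r1:18,r2:7,r3:25,r4:Mul2

STATUS = TAG Mul2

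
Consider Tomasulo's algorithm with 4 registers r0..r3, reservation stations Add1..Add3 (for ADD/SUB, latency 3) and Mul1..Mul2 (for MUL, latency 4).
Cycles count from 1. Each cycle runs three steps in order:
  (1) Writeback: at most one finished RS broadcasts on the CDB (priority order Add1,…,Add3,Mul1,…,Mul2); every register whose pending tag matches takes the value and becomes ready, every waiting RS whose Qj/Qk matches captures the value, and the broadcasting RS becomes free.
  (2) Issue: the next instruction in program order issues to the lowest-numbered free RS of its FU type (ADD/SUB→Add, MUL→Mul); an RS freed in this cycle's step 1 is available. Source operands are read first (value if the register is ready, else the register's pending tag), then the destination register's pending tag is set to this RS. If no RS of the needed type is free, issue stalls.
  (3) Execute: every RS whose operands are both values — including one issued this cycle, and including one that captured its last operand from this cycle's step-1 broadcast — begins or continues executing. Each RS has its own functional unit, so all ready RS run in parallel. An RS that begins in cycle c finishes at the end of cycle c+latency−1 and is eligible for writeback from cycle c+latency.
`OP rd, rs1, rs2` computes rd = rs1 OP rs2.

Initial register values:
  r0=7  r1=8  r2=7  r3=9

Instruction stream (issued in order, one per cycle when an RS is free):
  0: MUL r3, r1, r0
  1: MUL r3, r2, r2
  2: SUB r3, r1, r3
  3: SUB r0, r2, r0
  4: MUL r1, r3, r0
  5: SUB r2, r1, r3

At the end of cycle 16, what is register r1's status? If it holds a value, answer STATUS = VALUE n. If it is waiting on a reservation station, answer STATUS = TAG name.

STATUS = VALUE 0

  c1: issue MUL r3<-Mul1  regs: r0:7,r1:8,r2:7,r3:Mul1
  c2: issue MUL r3<-Mul2  regs: r0:7,r1:8,r2:7,r3:Mul2
  c3: issue SUB r3<-Add1  regs: r0:7,r1:8,r2:7,r3:Add1
  c4: issue SUB r0<-Add2  regs: r0:Add2,r1:8,r2:7,r3:Add1
  c5: CDB Mul1=56; issue MUL r1<-Mul1  regs: r0:Add2,r1:Mul1,r2:7,r3:Add1
  c6: CDB Mul2=49; issue SUB r2<-Add3  regs: r0:Add2,r1:Mul1,r2:Add3,r3:Add1
  c7: CDB Add2=0  regs: r0:0,r1:Mul1,r2:Add3,r3:Add1
  c8: -  regs: r0:0,r1:Mul1,r2:Add3,r3:Add1
  c9: CDB Add1=-41  regs: r0:0,r1:Mul1,r2:Add3,r3:-41
  c10: -  regs: r0:0,r1:Mul1,r2:Add3,r3:-41
  c11: -  regs: r0:0,r1:Mul1,r2:Add3,r3:-41
  c12: -  regs: r0:0,r1:Mul1,r2:Add3,r3:-41
  c13: CDB Mul1=0  regs: r0:0,r1:0,r2:Add3,r3:-41
  c14: -  regs: r0:0,r1:0,r2:Add3,r3:-41
  c15: -  regs: r0:0,r1:0,r2:Add3,r3:-41
  c16: CDB Add3=41  regs: r0:0,r1:0,r2:41,r3:-41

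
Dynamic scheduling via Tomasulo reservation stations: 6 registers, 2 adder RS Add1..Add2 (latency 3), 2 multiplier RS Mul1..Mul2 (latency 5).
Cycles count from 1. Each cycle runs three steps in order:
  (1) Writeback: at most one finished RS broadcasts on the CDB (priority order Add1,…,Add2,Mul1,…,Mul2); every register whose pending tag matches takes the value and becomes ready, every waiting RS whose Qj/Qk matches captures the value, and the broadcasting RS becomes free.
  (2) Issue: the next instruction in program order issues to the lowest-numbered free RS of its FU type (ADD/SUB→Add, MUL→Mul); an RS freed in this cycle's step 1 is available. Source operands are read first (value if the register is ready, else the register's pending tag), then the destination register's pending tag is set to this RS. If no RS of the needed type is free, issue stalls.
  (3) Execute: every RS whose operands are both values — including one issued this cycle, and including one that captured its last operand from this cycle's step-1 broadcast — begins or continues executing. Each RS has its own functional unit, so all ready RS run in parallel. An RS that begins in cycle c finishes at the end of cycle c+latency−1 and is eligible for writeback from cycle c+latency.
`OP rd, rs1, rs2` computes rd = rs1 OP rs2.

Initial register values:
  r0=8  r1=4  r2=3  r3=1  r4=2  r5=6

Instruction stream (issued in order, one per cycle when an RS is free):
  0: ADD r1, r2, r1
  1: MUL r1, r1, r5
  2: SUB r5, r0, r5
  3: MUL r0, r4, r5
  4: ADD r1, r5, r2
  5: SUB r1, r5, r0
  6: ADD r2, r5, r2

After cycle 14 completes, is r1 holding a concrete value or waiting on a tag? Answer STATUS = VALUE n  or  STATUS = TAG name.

c1: issue ADD r1<-Add1 | r0:8,r1:Add1,r2:3,r3:1,r4:2,r5:6
c2: issue MUL r1<-Mul1 | r0:8,r1:Mul1,r2:3,r3:1,r4:2,r5:6
c3: issue SUB r5<-Add2 | r0:8,r1:Mul1,r2:3,r3:1,r4:2,r5:Add2
c4: CDB Add1=7; issue MUL r0<-Mul2 | r0:Mul2,r1:Mul1,r2:3,r3:1,r4:2,r5:Add2
c5: issue ADD r1<-Add1 | r0:Mul2,r1:Add1,r2:3,r3:1,r4:2,r5:Add2
c6: CDB Add2=2; issue SUB r1<-Add2 | r0:Mul2,r1:Add2,r2:3,r3:1,r4:2,r5:2
c7: stall | r0:Mul2,r1:Add2,r2:3,r3:1,r4:2,r5:2
c8: stall | r0:Mul2,r1:Add2,r2:3,r3:1,r4:2,r5:2
c9: CDB Add1=5; issue ADD r2<-Add1 | r0:Mul2,r1:Add2,r2:Add1,r3:1,r4:2,r5:2
c10: CDB Mul1=42 | r0:Mul2,r1:Add2,r2:Add1,r3:1,r4:2,r5:2
c11: CDB Mul2=4 | r0:4,r1:Add2,r2:Add1,r3:1,r4:2,r5:2
c12: CDB Add1=5 | r0:4,r1:Add2,r2:5,r3:1,r4:2,r5:2
c13: - | r0:4,r1:Add2,r2:5,r3:1,r4:2,r5:2
c14: CDB Add2=-2 | r0:4,r1:-2,r2:5,r3:1,r4:2,r5:2

STATUS = VALUE -2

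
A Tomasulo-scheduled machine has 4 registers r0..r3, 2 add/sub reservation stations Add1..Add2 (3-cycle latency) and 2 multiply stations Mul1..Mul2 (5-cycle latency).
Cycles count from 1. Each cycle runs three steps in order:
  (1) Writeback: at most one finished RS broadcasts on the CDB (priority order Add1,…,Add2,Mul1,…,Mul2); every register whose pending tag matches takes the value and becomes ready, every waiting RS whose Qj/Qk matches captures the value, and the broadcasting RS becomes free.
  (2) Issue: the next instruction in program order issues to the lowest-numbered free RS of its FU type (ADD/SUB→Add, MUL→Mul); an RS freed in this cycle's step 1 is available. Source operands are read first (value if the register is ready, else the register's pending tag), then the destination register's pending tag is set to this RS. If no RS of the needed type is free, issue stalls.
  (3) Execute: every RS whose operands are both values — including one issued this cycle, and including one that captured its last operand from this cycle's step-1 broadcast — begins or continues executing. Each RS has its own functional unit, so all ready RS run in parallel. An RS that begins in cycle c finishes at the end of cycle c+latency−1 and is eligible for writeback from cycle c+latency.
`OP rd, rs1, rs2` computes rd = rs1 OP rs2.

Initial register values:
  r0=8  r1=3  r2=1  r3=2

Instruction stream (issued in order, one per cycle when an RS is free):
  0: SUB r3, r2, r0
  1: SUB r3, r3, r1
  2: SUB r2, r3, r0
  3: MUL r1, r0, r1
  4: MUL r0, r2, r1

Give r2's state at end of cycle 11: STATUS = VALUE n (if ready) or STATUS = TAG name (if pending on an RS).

cycle 1: issue SUB r3<-Add1 // r0:8,r1:3,r2:1,r3:Add1
cycle 2: issue SUB r3<-Add2 // r0:8,r1:3,r2:1,r3:Add2
cycle 3: stall // r0:8,r1:3,r2:1,r3:Add2
cycle 4: CDB Add1=-7; issue SUB r2<-Add1 // r0:8,r1:3,r2:Add1,r3:Add2
cycle 5: issue MUL r1<-Mul1 // r0:8,r1:Mul1,r2:Add1,r3:Add2
cycle 6: issue MUL r0<-Mul2 // r0:Mul2,r1:Mul1,r2:Add1,r3:Add2
cycle 7: CDB Add2=-10 // r0:Mul2,r1:Mul1,r2:Add1,r3:-10
cycle 8: - // r0:Mul2,r1:Mul1,r2:Add1,r3:-10
cycle 9: - // r0:Mul2,r1:Mul1,r2:Add1,r3:-10
cycle 10: CDB Add1=-18 // r0:Mul2,r1:Mul1,r2:-18,r3:-10
cycle 11: CDB Mul1=24 // r0:Mul2,r1:24,r2:-18,r3:-10

STATUS = VALUE -18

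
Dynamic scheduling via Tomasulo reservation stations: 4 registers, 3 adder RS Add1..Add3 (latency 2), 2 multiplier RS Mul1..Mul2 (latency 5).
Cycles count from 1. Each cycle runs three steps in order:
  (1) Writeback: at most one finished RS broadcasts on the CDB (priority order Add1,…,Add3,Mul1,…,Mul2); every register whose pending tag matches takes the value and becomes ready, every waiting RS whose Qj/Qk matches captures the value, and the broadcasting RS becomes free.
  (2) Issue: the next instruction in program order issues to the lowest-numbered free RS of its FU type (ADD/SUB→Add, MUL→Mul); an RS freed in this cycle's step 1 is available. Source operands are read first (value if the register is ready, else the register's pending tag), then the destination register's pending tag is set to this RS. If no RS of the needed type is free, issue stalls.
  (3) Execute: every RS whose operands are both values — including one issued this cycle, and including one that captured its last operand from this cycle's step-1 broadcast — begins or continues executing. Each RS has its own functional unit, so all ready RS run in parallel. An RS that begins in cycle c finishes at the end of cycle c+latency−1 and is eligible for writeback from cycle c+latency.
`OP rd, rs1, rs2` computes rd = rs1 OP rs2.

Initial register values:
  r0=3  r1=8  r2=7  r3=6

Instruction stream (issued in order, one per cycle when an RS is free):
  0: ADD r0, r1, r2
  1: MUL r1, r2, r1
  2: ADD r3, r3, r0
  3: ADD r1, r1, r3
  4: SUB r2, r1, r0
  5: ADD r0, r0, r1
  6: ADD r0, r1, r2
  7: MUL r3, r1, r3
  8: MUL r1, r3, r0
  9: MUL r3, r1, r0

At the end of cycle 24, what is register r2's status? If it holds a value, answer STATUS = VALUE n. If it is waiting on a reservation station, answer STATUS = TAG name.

STATUS = VALUE 62

c1: issue ADD r0<-Add1 | r0:Add1,r1:8,r2:7,r3:6
c2: issue MUL r1<-Mul1 | r0:Add1,r1:Mul1,r2:7,r3:6
c3: CDB Add1=15; issue ADD r3<-Add1 | r0:15,r1:Mul1,r2:7,r3:Add1
c4: issue ADD r1<-Add2 | r0:15,r1:Add2,r2:7,r3:Add1
c5: CDB Add1=21; issue SUB r2<-Add1 | r0:15,r1:Add2,r2:Add1,r3:21
c6: issue ADD r0<-Add3 | r0:Add3,r1:Add2,r2:Add1,r3:21
c7: CDB Mul1=56; stall | r0:Add3,r1:Add2,r2:Add1,r3:21
c8: stall | r0:Add3,r1:Add2,r2:Add1,r3:21
c9: CDB Add2=77; issue ADD r0<-Add2 | r0:Add2,r1:77,r2:Add1,r3:21
c10: issue MUL r3<-Mul1 | r0:Add2,r1:77,r2:Add1,r3:Mul1
c11: CDB Add1=62; issue MUL r1<-Mul2 | r0:Add2,r1:Mul2,r2:62,r3:Mul1
c12: CDB Add3=92; stall | r0:Add2,r1:Mul2,r2:62,r3:Mul1
c13: CDB Add2=139; stall | r0:139,r1:Mul2,r2:62,r3:Mul1
c14: stall | r0:139,r1:Mul2,r2:62,r3:Mul1
c15: CDB Mul1=1617; issue MUL r3<-Mul1 | r0:139,r1:Mul2,r2:62,r3:Mul1
c16: - | r0:139,r1:Mul2,r2:62,r3:Mul1
c17: - | r0:139,r1:Mul2,r2:62,r3:Mul1
c18: - | r0:139,r1:Mul2,r2:62,r3:Mul1
c19: - | r0:139,r1:Mul2,r2:62,r3:Mul1
c20: CDB Mul2=224763 | r0:139,r1:224763,r2:62,r3:Mul1
c21: - | r0:139,r1:224763,r2:62,r3:Mul1
c22: - | r0:139,r1:224763,r2:62,r3:Mul1
c23: - | r0:139,r1:224763,r2:62,r3:Mul1
c24: - | r0:139,r1:224763,r2:62,r3:Mul1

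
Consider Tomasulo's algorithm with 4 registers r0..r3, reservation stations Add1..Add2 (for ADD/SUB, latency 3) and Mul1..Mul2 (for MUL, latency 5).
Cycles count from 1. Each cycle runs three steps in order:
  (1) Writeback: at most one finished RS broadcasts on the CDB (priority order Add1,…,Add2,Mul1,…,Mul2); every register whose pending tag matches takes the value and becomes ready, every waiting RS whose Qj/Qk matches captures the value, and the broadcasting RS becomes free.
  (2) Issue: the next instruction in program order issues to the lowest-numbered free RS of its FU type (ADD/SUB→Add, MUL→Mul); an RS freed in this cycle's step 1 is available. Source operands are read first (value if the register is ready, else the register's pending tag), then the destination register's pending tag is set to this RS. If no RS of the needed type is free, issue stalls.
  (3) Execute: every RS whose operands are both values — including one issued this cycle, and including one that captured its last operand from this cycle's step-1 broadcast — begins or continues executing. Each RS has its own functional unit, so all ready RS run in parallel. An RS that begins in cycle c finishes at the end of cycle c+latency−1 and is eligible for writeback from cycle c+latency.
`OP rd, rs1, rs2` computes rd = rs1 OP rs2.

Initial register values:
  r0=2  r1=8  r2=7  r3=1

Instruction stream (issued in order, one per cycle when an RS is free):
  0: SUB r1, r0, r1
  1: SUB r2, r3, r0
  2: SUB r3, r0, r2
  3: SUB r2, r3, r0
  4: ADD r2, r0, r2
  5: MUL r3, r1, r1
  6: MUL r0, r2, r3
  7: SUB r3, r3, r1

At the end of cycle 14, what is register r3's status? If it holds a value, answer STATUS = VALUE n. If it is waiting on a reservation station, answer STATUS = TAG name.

STATUS = TAG Add2

cycle 1: issue SUB r1<-Add1 // r0:2,r1:Add1,r2:7,r3:1
cycle 2: issue SUB r2<-Add2 // r0:2,r1:Add1,r2:Add2,r3:1
cycle 3: stall // r0:2,r1:Add1,r2:Add2,r3:1
cycle 4: CDB Add1=-6; issue SUB r3<-Add1 // r0:2,r1:-6,r2:Add2,r3:Add1
cycle 5: CDB Add2=-1; issue SUB r2<-Add2 // r0:2,r1:-6,r2:Add2,r3:Add1
cycle 6: stall // r0:2,r1:-6,r2:Add2,r3:Add1
cycle 7: stall // r0:2,r1:-6,r2:Add2,r3:Add1
cycle 8: CDB Add1=3; issue ADD r2<-Add1 // r0:2,r1:-6,r2:Add1,r3:3
cycle 9: issue MUL r3<-Mul1 // r0:2,r1:-6,r2:Add1,r3:Mul1
cycle 10: issue MUL r0<-Mul2 // r0:Mul2,r1:-6,r2:Add1,r3:Mul1
cycle 11: CDB Add2=1; issue SUB r3<-Add2 // r0:Mul2,r1:-6,r2:Add1,r3:Add2
cycle 12: - // r0:Mul2,r1:-6,r2:Add1,r3:Add2
cycle 13: - // r0:Mul2,r1:-6,r2:Add1,r3:Add2
cycle 14: CDB Add1=3 // r0:Mul2,r1:-6,r2:3,r3:Add2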